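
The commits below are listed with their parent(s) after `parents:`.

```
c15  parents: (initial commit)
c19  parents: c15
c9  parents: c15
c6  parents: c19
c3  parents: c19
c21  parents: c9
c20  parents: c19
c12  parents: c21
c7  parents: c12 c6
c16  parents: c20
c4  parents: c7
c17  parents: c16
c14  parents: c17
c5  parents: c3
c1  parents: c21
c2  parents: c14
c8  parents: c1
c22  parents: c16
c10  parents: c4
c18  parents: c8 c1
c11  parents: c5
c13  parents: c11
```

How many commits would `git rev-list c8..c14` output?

5

Reachable from c14: {c14, c15, c16, c17, c19, c20}.
Reachable from c8: {c1, c15, c21, c8, c9}.
In c14's history but not c8's: {c14, c16, c17, c19, c20} — 5 commits.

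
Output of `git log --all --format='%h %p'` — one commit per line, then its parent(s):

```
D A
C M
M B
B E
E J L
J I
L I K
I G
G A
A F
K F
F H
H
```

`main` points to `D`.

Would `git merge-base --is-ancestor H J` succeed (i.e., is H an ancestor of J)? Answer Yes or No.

Yes

Ancestors of J (commits reachable by following parents): {A, F, G, H, I, J}.
H is in that set, so it is an ancestor of J.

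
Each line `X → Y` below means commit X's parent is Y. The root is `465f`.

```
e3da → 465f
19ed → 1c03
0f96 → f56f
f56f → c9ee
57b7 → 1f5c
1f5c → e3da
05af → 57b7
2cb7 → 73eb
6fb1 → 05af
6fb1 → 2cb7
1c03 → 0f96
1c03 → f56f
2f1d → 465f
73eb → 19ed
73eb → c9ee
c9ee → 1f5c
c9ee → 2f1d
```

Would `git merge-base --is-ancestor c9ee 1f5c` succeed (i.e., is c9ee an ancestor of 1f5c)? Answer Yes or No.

No

Ancestors of 1f5c: {1f5c, 465f, e3da}.
c9ee is not in that set, so it is not an ancestor of 1f5c.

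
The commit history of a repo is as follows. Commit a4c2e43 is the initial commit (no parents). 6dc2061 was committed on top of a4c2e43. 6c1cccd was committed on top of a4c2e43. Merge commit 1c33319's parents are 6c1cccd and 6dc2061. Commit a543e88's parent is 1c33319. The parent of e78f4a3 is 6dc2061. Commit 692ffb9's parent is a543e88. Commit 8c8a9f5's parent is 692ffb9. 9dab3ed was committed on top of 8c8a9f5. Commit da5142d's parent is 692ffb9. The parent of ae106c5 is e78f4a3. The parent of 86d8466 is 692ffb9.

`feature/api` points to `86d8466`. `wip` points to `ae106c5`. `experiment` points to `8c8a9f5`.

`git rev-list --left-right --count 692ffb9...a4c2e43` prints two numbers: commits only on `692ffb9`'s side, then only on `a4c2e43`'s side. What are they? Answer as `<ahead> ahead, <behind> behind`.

Reachable from 692ffb9: {1c33319, 692ffb9, 6c1cccd, 6dc2061, a4c2e43, a543e88}.
Reachable from a4c2e43: {a4c2e43}.
Only in 692ffb9's history (ahead): {1c33319, 692ffb9, 6c1cccd, 6dc2061, a543e88} — 5.
Only in a4c2e43's history (behind): {} — 0.

5 ahead, 0 behind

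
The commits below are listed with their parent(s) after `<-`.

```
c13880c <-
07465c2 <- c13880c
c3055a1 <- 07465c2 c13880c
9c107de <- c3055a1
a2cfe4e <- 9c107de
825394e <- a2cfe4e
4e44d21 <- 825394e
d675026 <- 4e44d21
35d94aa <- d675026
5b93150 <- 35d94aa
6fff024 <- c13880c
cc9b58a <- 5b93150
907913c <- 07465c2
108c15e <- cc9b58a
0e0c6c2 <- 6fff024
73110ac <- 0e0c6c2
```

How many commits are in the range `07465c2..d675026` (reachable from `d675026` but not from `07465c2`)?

6

Reachable from d675026: {07465c2, 4e44d21, 825394e, 9c107de, a2cfe4e, c13880c, c3055a1, d675026}.
Reachable from 07465c2: {07465c2, c13880c}.
In d675026's history but not 07465c2's: {4e44d21, 825394e, 9c107de, a2cfe4e, c3055a1, d675026} — 6 commits.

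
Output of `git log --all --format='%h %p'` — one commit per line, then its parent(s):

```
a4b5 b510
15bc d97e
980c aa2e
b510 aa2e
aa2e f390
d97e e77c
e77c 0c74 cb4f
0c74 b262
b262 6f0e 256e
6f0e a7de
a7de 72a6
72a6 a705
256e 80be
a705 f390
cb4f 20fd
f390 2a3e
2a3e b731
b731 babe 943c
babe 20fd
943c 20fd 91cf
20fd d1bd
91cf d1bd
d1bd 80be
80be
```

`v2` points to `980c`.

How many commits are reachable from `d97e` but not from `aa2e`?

10

Reachable from d97e: {0c74, 20fd, 256e, 2a3e, 6f0e, 72a6, 80be, 91cf, 943c, a705, a7de, b262, b731, babe, cb4f, d1bd, d97e, e77c, f390}.
Reachable from aa2e: {20fd, 2a3e, 80be, 91cf, 943c, aa2e, b731, babe, d1bd, f390}.
In d97e's history but not aa2e's: {0c74, 256e, 6f0e, 72a6, a705, a7de, b262, cb4f, d97e, e77c} — 10 commits.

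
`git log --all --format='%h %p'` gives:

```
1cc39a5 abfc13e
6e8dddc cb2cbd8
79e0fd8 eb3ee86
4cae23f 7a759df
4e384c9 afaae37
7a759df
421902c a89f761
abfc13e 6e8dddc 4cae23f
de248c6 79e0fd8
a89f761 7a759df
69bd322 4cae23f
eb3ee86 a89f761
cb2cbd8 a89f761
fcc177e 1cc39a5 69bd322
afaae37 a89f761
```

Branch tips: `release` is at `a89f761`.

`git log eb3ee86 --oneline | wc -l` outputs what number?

Walking parent pointers from eb3ee86: reachable set = {7a759df, a89f761, eb3ee86}.
That is 3 commits.

3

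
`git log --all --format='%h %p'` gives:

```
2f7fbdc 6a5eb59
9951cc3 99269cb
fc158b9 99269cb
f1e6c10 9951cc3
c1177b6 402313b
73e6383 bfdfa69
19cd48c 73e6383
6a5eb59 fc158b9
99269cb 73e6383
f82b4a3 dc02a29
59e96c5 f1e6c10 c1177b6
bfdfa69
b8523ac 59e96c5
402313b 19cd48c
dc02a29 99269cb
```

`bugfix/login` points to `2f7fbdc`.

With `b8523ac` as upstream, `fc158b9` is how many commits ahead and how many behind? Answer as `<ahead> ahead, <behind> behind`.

Reachable from fc158b9: {73e6383, 99269cb, bfdfa69, fc158b9}.
Reachable from b8523ac: {19cd48c, 402313b, 59e96c5, 73e6383, 99269cb, 9951cc3, b8523ac, bfdfa69, c1177b6, f1e6c10}.
Only in fc158b9's history (ahead): {fc158b9} — 1.
Only in b8523ac's history (behind): {19cd48c, 402313b, 59e96c5, 9951cc3, b8523ac, c1177b6, f1e6c10} — 7.

1 ahead, 7 behind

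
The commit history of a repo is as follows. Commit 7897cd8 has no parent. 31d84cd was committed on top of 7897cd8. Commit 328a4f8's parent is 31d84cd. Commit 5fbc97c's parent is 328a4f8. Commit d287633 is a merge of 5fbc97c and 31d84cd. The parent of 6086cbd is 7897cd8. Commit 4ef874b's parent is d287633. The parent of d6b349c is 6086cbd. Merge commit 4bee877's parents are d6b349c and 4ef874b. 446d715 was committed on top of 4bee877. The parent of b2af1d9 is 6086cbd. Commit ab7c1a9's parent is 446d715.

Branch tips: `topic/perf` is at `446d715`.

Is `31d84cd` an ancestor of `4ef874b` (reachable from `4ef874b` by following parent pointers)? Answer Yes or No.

Ancestors of 4ef874b (commits reachable by following parents): {31d84cd, 328a4f8, 4ef874b, 5fbc97c, 7897cd8, d287633}.
31d84cd is in that set, so it is an ancestor of 4ef874b.

Yes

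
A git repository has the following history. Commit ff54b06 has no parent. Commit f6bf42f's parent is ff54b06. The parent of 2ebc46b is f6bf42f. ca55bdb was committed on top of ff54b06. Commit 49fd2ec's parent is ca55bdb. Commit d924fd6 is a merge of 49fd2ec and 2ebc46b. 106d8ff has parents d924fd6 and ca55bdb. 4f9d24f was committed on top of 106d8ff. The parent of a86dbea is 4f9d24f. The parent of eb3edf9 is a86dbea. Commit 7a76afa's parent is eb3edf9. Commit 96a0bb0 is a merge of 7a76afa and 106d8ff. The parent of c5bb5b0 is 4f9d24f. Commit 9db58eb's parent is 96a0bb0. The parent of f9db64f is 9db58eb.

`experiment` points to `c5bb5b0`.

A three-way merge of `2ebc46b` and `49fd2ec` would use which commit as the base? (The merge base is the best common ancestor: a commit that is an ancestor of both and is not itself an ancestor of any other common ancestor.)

Ancestors of 2ebc46b: {2ebc46b, f6bf42f, ff54b06}.
Ancestors of 49fd2ec: {49fd2ec, ca55bdb, ff54b06}.
Common ancestors: {ff54b06}.
The only common ancestor is ff54b06, so it is the merge base.

ff54b06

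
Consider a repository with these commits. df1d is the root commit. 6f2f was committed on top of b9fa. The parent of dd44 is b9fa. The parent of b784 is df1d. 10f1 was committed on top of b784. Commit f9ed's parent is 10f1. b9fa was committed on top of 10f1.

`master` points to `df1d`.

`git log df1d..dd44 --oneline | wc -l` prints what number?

Reachable from dd44: {10f1, b784, b9fa, dd44, df1d}.
Reachable from df1d: {df1d}.
In dd44's history but not df1d's: {10f1, b784, b9fa, dd44} — 4 commits.

4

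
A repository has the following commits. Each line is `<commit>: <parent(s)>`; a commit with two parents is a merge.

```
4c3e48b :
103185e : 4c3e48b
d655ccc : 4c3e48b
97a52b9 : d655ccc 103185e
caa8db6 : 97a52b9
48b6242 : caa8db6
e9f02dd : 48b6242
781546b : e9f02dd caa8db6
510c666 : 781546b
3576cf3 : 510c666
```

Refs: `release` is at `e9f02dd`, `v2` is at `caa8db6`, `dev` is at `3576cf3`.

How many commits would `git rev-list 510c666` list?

9

Walking parent pointers from 510c666: reachable set = {103185e, 48b6242, 4c3e48b, 510c666, 781546b, 97a52b9, caa8db6, d655ccc, e9f02dd}.
That is 9 commits.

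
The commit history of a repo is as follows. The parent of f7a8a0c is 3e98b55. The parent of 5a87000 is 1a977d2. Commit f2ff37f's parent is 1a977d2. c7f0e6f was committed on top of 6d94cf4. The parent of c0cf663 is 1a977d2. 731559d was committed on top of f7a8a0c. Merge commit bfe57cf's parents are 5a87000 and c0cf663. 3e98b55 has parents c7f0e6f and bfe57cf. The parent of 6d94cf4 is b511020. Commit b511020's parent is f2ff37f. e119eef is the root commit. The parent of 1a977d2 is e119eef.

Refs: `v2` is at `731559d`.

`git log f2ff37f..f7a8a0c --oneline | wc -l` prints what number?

8

Reachable from f7a8a0c: {1a977d2, 3e98b55, 5a87000, 6d94cf4, b511020, bfe57cf, c0cf663, c7f0e6f, e119eef, f2ff37f, f7a8a0c}.
Reachable from f2ff37f: {1a977d2, e119eef, f2ff37f}.
In f7a8a0c's history but not f2ff37f's: {3e98b55, 5a87000, 6d94cf4, b511020, bfe57cf, c0cf663, c7f0e6f, f7a8a0c} — 8 commits.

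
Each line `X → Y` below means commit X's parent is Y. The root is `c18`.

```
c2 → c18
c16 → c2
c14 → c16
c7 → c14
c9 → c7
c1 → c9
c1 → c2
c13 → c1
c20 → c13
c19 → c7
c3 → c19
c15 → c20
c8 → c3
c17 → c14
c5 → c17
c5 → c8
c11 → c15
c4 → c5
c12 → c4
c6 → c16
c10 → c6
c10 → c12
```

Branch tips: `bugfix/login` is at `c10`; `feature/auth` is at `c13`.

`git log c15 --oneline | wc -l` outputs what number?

Walking parent pointers from c15: reachable set = {c1, c13, c14, c15, c16, c18, c2, c20, c7, c9}.
That is 10 commits.

10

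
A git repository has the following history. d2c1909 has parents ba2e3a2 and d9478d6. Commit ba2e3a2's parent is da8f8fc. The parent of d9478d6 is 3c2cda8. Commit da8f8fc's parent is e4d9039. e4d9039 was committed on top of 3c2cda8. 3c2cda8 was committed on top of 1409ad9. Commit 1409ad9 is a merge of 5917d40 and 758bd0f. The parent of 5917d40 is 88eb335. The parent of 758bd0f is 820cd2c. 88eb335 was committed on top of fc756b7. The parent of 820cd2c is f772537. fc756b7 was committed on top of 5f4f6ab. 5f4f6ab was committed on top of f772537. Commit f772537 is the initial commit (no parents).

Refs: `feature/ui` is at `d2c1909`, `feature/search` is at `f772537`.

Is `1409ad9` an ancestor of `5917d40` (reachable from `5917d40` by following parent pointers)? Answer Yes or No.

Ancestors of 5917d40: {5917d40, 5f4f6ab, 88eb335, f772537, fc756b7}.
1409ad9 is not in that set, so it is not an ancestor of 5917d40.

No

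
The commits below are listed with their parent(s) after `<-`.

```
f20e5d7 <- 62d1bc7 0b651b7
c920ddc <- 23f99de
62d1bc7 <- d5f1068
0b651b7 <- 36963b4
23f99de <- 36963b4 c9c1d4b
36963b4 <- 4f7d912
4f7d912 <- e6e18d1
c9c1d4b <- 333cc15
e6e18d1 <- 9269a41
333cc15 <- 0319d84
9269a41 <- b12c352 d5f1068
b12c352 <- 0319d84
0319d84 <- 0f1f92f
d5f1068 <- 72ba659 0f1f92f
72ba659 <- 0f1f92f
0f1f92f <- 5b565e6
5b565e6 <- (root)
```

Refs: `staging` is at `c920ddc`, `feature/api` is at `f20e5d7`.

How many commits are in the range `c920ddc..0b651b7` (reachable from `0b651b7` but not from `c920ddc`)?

1

Reachable from 0b651b7: {0319d84, 0b651b7, 0f1f92f, 36963b4, 4f7d912, 5b565e6, 72ba659, 9269a41, b12c352, d5f1068, e6e18d1}.
Reachable from c920ddc: {0319d84, 0f1f92f, 23f99de, 333cc15, 36963b4, 4f7d912, 5b565e6, 72ba659, 9269a41, b12c352, c920ddc, c9c1d4b, d5f1068, e6e18d1}.
In 0b651b7's history but not c920ddc's: {0b651b7} — 1 commit.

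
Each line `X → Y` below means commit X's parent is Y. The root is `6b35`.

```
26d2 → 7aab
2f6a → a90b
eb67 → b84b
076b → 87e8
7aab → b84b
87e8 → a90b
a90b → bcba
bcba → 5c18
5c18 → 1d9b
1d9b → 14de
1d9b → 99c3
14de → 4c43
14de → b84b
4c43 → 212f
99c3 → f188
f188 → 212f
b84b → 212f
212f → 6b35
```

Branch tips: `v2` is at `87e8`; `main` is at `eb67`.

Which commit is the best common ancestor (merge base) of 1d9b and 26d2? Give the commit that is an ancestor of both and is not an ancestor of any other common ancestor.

Ancestors of 1d9b: {14de, 1d9b, 212f, 4c43, 6b35, 99c3, b84b, f188}.
Ancestors of 26d2: {212f, 26d2, 6b35, 7aab, b84b}.
Common ancestors: {212f, 6b35, b84b}.
Among these, b84b is not an ancestor of any other common ancestor — it is the merge base.

b84b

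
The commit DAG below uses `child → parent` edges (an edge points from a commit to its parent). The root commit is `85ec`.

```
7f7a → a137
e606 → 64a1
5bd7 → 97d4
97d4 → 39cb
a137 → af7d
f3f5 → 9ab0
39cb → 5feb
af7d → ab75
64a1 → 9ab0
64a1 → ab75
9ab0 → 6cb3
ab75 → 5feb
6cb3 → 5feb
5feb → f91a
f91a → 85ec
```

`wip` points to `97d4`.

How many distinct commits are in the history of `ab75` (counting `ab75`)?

Walking parent pointers from ab75: reachable set = {5feb, 85ec, ab75, f91a}.
That is 4 commits.

4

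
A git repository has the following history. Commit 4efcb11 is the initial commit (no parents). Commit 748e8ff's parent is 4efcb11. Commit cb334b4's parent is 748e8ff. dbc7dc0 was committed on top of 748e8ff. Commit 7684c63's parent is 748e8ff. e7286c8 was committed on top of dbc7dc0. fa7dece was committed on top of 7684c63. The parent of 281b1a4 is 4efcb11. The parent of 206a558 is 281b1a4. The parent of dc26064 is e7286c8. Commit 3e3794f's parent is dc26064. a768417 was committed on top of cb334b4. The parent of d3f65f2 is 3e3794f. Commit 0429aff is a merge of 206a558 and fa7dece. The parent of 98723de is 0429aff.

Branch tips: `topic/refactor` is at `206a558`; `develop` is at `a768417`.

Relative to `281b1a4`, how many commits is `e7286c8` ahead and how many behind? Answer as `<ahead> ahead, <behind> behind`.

Reachable from e7286c8: {4efcb11, 748e8ff, dbc7dc0, e7286c8}.
Reachable from 281b1a4: {281b1a4, 4efcb11}.
Only in e7286c8's history (ahead): {748e8ff, dbc7dc0, e7286c8} — 3.
Only in 281b1a4's history (behind): {281b1a4} — 1.

3 ahead, 1 behind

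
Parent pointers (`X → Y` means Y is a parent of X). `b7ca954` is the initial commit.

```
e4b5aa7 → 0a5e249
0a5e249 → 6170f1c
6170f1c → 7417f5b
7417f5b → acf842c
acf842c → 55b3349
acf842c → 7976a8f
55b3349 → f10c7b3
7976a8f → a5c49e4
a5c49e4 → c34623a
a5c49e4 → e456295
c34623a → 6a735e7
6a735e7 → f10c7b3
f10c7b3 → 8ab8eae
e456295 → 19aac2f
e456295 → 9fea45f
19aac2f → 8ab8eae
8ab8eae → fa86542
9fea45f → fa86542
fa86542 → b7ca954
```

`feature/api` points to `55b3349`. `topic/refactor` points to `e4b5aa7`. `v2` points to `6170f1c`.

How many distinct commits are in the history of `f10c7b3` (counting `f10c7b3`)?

Walking parent pointers from f10c7b3: reachable set = {8ab8eae, b7ca954, f10c7b3, fa86542}.
That is 4 commits.

4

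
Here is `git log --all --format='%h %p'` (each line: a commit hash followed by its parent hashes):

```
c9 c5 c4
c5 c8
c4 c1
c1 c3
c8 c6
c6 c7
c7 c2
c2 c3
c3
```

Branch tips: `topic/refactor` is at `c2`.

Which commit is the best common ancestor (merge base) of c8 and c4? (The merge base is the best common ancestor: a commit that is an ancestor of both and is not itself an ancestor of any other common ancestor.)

c3

Ancestors of c8: {c2, c3, c6, c7, c8}.
Ancestors of c4: {c1, c3, c4}.
Common ancestors: {c3}.
The only common ancestor is c3, so it is the merge base.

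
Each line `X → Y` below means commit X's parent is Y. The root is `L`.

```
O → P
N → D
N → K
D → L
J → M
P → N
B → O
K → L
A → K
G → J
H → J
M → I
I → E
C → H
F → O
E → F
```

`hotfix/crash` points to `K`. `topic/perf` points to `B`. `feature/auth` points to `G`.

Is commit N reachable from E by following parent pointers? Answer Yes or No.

Yes

Ancestors of E (commits reachable by following parents): {D, E, F, K, L, N, O, P}.
N is in that set, so it is an ancestor of E.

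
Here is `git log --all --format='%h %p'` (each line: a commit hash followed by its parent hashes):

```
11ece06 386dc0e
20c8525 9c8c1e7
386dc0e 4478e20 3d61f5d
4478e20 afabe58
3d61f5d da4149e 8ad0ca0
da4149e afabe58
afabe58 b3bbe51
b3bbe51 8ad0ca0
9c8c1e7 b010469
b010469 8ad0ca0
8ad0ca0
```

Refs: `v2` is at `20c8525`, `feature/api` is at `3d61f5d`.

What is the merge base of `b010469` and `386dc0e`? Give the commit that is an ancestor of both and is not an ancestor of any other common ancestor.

Ancestors of b010469: {8ad0ca0, b010469}.
Ancestors of 386dc0e: {386dc0e, 3d61f5d, 4478e20, 8ad0ca0, afabe58, b3bbe51, da4149e}.
Common ancestors: {8ad0ca0}.
The only common ancestor is 8ad0ca0, so it is the merge base.

8ad0ca0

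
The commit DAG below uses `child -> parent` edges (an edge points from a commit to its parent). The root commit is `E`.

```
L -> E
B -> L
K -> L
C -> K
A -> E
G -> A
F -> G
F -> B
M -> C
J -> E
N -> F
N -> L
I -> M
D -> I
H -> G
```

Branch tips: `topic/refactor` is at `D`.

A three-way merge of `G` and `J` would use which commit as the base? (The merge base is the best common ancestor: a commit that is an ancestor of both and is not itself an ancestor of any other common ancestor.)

Ancestors of G: {A, E, G}.
Ancestors of J: {E, J}.
Common ancestors: {E}.
The only common ancestor is E, so it is the merge base.

E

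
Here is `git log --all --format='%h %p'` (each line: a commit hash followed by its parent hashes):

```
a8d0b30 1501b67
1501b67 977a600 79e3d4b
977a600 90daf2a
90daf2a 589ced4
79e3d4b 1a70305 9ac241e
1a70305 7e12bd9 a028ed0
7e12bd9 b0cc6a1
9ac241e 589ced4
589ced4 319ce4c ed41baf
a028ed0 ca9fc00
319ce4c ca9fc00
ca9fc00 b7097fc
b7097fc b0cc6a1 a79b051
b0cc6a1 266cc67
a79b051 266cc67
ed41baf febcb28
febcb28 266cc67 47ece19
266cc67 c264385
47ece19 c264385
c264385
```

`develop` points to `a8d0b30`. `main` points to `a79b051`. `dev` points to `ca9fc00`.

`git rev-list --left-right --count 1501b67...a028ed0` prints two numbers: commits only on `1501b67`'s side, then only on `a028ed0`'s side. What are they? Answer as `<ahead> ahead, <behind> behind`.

Reachable from 1501b67: {1501b67, 1a70305, 266cc67, 319ce4c, 47ece19, 589ced4, 79e3d4b, 7e12bd9, 90daf2a, 977a600, 9ac241e, a028ed0, a79b051, b0cc6a1, b7097fc, c264385, ca9fc00, ed41baf, febcb28}.
Reachable from a028ed0: {266cc67, a028ed0, a79b051, b0cc6a1, b7097fc, c264385, ca9fc00}.
Only in 1501b67's history (ahead): {1501b67, 1a70305, 319ce4c, 47ece19, 589ced4, 79e3d4b, 7e12bd9, 90daf2a, 977a600, 9ac241e, ed41baf, febcb28} — 12.
Only in a028ed0's history (behind): {} — 0.

12 ahead, 0 behind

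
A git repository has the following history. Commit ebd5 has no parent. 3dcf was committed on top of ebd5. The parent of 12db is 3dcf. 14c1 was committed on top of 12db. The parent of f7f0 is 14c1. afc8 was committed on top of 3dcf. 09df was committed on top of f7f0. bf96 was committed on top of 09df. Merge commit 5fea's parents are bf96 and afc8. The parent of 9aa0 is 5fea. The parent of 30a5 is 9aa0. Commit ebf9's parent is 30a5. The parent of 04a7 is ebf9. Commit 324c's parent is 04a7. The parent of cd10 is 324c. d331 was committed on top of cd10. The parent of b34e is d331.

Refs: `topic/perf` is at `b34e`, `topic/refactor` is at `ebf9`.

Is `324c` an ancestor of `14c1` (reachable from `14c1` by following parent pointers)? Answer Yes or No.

Ancestors of 14c1: {12db, 14c1, 3dcf, ebd5}.
324c is not in that set, so it is not an ancestor of 14c1.

No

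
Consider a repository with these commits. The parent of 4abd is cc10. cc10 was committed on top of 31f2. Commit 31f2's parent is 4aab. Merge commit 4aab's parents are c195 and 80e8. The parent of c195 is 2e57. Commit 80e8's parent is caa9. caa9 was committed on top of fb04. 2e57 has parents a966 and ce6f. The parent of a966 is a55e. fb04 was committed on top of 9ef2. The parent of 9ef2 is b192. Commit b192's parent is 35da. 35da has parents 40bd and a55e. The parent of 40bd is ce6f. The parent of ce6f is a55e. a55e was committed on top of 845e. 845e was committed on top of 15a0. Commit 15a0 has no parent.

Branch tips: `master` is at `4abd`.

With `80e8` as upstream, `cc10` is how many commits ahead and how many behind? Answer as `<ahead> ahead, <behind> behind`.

Reachable from cc10: {15a0, 2e57, 31f2, 35da, 40bd, 4aab, 80e8, 845e, 9ef2, a55e, a966, b192, c195, caa9, cc10, ce6f, fb04}.
Reachable from 80e8: {15a0, 35da, 40bd, 80e8, 845e, 9ef2, a55e, b192, caa9, ce6f, fb04}.
Only in cc10's history (ahead): {2e57, 31f2, 4aab, a966, c195, cc10} — 6.
Only in 80e8's history (behind): {} — 0.

6 ahead, 0 behind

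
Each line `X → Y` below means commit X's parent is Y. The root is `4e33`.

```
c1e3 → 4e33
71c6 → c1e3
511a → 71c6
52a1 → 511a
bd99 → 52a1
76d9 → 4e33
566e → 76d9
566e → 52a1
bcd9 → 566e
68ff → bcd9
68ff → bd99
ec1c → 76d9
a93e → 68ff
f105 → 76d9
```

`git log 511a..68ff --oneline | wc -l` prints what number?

6

Reachable from 68ff: {4e33, 511a, 52a1, 566e, 68ff, 71c6, 76d9, bcd9, bd99, c1e3}.
Reachable from 511a: {4e33, 511a, 71c6, c1e3}.
In 68ff's history but not 511a's: {52a1, 566e, 68ff, 76d9, bcd9, bd99} — 6 commits.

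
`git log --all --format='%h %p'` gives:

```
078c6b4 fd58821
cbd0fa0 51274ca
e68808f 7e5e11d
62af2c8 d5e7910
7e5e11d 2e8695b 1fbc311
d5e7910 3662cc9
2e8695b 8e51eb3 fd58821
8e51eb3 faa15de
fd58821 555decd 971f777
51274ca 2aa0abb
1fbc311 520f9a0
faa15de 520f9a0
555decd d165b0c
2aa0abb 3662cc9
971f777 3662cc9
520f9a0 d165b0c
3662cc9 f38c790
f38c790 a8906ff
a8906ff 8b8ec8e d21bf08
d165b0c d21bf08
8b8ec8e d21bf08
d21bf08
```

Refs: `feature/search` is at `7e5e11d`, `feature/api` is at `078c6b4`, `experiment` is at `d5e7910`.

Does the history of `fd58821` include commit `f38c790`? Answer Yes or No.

Ancestors of fd58821 (commits reachable by following parents): {3662cc9, 555decd, 8b8ec8e, 971f777, a8906ff, d165b0c, d21bf08, f38c790, fd58821}.
f38c790 is in that set, so it is an ancestor of fd58821.

Yes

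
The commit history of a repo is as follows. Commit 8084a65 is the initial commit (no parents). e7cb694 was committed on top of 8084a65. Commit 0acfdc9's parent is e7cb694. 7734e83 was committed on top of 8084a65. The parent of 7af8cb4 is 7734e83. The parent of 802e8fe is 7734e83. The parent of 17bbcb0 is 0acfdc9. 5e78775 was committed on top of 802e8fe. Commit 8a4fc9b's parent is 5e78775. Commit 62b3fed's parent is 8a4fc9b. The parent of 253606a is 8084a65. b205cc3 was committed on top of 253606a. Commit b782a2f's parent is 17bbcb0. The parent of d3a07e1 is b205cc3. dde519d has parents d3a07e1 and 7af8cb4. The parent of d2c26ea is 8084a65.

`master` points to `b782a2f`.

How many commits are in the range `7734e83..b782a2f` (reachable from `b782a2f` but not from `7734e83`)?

Reachable from b782a2f: {0acfdc9, 17bbcb0, 8084a65, b782a2f, e7cb694}.
Reachable from 7734e83: {7734e83, 8084a65}.
In b782a2f's history but not 7734e83's: {0acfdc9, 17bbcb0, b782a2f, e7cb694} — 4 commits.

4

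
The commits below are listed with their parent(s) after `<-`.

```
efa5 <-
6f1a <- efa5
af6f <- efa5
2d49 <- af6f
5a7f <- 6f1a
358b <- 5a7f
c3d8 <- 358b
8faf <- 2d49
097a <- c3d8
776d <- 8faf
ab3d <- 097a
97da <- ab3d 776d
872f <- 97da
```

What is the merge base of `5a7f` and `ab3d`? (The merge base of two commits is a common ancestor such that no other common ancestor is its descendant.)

Ancestors of 5a7f: {5a7f, 6f1a, efa5}.
Ancestors of ab3d: {097a, 358b, 5a7f, 6f1a, ab3d, c3d8, efa5}.
Common ancestors: {5a7f, 6f1a, efa5}.
Among these, 5a7f is not an ancestor of any other common ancestor — it is the merge base.

5a7f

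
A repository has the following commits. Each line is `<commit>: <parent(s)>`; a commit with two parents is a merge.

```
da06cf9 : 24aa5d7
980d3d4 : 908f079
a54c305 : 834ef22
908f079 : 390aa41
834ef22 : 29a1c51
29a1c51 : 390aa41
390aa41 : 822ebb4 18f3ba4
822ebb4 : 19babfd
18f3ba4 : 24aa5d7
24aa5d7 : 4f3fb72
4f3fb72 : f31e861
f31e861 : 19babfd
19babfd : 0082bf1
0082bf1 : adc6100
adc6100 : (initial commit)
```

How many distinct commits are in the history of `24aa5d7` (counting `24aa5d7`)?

Walking parent pointers from 24aa5d7: reachable set = {0082bf1, 19babfd, 24aa5d7, 4f3fb72, adc6100, f31e861}.
That is 6 commits.

6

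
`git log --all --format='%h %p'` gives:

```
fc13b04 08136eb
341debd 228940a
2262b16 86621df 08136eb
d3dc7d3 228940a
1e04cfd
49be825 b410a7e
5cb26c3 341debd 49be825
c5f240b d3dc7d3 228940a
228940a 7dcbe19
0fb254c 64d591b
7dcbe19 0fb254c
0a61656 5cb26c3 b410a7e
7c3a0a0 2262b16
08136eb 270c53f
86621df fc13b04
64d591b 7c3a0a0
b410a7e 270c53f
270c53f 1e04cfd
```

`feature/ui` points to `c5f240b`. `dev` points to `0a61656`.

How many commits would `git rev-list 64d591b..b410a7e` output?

1

Reachable from b410a7e: {1e04cfd, 270c53f, b410a7e}.
Reachable from 64d591b: {08136eb, 1e04cfd, 2262b16, 270c53f, 64d591b, 7c3a0a0, 86621df, fc13b04}.
In b410a7e's history but not 64d591b's: {b410a7e} — 1 commit.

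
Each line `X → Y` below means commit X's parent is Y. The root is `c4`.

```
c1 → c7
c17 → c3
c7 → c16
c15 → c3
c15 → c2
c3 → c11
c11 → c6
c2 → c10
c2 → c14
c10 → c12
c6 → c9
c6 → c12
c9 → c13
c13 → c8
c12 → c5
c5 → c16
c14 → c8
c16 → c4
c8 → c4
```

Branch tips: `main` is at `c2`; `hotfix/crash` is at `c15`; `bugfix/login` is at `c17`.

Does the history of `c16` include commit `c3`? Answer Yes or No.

Ancestors of c16: {c16, c4}.
c3 is not in that set, so it is not an ancestor of c16.

No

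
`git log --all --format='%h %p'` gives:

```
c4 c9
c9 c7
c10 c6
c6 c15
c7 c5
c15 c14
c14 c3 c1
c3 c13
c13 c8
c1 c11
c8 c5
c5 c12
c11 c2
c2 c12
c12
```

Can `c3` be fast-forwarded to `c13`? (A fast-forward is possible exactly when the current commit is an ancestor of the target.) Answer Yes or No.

A fast-forward from c3 to c13 is possible iff c3 is an ancestor of c13.
Ancestors of c13: {c12, c13, c5, c8}.
c3 is not among them, so fast-forward is not possible.

No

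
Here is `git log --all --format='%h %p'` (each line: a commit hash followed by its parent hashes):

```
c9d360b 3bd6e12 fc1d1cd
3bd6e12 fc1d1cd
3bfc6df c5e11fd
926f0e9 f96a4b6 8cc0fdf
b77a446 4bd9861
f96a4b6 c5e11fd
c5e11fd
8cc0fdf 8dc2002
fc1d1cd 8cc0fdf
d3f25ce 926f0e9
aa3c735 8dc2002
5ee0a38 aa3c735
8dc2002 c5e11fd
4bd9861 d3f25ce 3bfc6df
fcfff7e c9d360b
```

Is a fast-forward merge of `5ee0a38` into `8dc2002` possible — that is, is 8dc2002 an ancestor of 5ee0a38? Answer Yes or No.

A fast-forward from 8dc2002 to 5ee0a38 is possible iff 8dc2002 is an ancestor of 5ee0a38.
Ancestors of 5ee0a38: {5ee0a38, 8dc2002, aa3c735, c5e11fd}.
8dc2002 is among them, so fast-forward is possible.

Yes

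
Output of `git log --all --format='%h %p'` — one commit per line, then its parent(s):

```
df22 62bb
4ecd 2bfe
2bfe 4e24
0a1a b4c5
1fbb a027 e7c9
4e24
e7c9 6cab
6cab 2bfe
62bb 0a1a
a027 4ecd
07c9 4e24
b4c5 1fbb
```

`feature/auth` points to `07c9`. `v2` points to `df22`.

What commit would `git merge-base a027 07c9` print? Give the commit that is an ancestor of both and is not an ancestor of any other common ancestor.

Ancestors of a027: {2bfe, 4e24, 4ecd, a027}.
Ancestors of 07c9: {07c9, 4e24}.
Common ancestors: {4e24}.
The only common ancestor is 4e24, so it is the merge base.

4e24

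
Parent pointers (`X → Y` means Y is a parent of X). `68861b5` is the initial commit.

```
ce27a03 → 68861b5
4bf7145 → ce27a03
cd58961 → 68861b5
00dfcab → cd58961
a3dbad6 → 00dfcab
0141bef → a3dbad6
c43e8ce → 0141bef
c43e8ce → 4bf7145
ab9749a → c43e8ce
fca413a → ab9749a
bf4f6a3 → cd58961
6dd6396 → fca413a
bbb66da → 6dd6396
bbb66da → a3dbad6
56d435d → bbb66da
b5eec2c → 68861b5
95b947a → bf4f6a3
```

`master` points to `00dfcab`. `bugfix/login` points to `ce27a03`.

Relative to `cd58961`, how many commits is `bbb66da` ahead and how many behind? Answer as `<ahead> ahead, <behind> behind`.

10 ahead, 0 behind

Reachable from bbb66da: {00dfcab, 0141bef, 4bf7145, 68861b5, 6dd6396, a3dbad6, ab9749a, bbb66da, c43e8ce, cd58961, ce27a03, fca413a}.
Reachable from cd58961: {68861b5, cd58961}.
Only in bbb66da's history (ahead): {00dfcab, 0141bef, 4bf7145, 6dd6396, a3dbad6, ab9749a, bbb66da, c43e8ce, ce27a03, fca413a} — 10.
Only in cd58961's history (behind): {} — 0.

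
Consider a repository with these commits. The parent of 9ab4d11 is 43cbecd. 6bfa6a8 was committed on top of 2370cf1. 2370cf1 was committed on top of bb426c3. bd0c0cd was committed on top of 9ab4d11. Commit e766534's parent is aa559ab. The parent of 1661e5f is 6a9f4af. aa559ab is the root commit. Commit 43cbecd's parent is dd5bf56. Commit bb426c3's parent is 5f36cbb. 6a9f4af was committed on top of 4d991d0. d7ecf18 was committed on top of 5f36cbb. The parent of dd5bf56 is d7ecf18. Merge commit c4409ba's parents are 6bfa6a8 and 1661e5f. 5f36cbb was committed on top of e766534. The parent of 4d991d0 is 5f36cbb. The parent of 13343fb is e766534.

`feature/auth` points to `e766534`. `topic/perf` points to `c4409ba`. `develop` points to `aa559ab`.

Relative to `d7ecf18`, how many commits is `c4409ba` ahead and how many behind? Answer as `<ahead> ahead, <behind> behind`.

Reachable from c4409ba: {1661e5f, 2370cf1, 4d991d0, 5f36cbb, 6a9f4af, 6bfa6a8, aa559ab, bb426c3, c4409ba, e766534}.
Reachable from d7ecf18: {5f36cbb, aa559ab, d7ecf18, e766534}.
Only in c4409ba's history (ahead): {1661e5f, 2370cf1, 4d991d0, 6a9f4af, 6bfa6a8, bb426c3, c4409ba} — 7.
Only in d7ecf18's history (behind): {d7ecf18} — 1.

7 ahead, 1 behind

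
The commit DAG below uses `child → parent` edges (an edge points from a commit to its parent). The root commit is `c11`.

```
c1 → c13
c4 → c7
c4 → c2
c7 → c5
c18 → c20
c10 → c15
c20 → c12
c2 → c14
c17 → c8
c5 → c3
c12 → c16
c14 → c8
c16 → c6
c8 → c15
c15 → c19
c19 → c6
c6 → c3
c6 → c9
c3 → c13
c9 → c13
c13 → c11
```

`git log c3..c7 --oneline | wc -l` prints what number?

2

Reachable from c7: {c11, c13, c3, c5, c7}.
Reachable from c3: {c11, c13, c3}.
In c7's history but not c3's: {c5, c7} — 2 commits.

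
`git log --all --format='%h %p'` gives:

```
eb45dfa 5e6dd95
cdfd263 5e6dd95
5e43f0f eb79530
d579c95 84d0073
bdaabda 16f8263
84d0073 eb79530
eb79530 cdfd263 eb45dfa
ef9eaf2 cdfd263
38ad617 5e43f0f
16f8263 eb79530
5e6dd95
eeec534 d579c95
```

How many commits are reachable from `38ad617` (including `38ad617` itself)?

6

Walking parent pointers from 38ad617: reachable set = {38ad617, 5e43f0f, 5e6dd95, cdfd263, eb45dfa, eb79530}.
That is 6 commits.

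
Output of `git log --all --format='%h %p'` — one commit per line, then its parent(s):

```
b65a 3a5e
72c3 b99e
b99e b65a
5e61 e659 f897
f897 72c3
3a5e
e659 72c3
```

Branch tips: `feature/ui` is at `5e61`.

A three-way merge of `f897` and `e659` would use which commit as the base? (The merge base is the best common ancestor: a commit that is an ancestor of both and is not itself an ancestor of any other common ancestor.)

72c3

Ancestors of f897: {3a5e, 72c3, b65a, b99e, f897}.
Ancestors of e659: {3a5e, 72c3, b65a, b99e, e659}.
Common ancestors: {3a5e, 72c3, b65a, b99e}.
Among these, 72c3 is not an ancestor of any other common ancestor — it is the merge base.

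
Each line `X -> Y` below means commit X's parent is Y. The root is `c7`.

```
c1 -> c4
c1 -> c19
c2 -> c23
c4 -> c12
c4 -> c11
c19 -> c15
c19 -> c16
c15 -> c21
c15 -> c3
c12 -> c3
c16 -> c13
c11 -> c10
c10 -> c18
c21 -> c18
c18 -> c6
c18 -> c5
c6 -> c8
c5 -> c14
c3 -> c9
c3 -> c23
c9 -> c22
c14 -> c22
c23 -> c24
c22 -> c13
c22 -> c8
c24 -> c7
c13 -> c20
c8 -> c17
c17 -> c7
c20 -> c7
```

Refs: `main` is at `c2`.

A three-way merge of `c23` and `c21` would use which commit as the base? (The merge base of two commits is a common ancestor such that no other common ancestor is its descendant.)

c7

Ancestors of c23: {c23, c24, c7}.
Ancestors of c21: {c13, c14, c17, c18, c20, c21, c22, c5, c6, c7, c8}.
Common ancestors: {c7}.
The only common ancestor is c7, so it is the merge base.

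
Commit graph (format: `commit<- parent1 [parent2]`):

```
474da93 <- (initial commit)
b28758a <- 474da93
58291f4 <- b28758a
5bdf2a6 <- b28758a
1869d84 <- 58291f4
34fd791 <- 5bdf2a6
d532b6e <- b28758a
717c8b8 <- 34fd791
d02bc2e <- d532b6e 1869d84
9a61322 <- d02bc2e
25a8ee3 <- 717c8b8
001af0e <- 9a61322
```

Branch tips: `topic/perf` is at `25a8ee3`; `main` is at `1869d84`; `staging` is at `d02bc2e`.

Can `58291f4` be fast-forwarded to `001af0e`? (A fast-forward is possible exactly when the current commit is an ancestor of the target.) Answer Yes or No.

Yes

A fast-forward from 58291f4 to 001af0e is possible iff 58291f4 is an ancestor of 001af0e.
Ancestors of 001af0e: {001af0e, 1869d84, 474da93, 58291f4, 9a61322, b28758a, d02bc2e, d532b6e}.
58291f4 is among them, so fast-forward is possible.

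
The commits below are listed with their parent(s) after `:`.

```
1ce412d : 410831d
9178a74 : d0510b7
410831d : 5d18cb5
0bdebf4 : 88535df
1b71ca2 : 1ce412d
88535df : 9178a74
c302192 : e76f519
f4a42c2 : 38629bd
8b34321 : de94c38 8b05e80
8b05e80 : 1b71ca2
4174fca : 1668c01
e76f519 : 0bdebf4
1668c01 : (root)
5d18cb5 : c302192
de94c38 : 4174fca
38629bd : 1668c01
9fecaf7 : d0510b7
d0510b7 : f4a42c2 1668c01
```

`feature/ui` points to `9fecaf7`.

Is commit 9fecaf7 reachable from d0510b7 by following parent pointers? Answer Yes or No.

Ancestors of d0510b7: {1668c01, 38629bd, d0510b7, f4a42c2}.
9fecaf7 is not in that set, so it is not an ancestor of d0510b7.

No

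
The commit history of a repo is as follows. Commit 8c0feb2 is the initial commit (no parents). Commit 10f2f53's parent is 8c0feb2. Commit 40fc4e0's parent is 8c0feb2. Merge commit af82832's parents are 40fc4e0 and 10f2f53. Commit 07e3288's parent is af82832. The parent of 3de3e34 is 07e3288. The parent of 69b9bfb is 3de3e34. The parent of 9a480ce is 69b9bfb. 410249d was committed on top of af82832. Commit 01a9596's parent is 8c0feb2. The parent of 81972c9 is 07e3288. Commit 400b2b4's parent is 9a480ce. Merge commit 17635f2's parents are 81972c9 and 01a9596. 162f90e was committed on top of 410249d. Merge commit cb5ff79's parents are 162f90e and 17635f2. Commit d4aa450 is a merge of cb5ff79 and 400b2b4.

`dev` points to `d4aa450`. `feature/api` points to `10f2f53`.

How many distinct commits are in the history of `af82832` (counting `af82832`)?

Walking parent pointers from af82832: reachable set = {10f2f53, 40fc4e0, 8c0feb2, af82832}.
That is 4 commits.

4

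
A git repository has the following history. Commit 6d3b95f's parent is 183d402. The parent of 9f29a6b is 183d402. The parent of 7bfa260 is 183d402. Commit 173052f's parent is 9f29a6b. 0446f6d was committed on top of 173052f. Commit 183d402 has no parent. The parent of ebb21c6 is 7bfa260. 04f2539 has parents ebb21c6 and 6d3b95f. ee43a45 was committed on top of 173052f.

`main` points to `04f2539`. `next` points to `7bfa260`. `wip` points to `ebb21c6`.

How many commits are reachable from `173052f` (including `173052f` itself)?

3

Walking parent pointers from 173052f: reachable set = {173052f, 183d402, 9f29a6b}.
That is 3 commits.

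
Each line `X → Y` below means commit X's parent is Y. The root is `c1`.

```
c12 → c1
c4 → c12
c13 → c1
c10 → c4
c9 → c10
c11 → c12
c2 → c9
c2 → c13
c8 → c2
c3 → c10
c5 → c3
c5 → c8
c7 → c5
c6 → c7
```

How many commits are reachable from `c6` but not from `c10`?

Reachable from c6: {c1, c10, c12, c13, c2, c3, c4, c5, c6, c7, c8, c9}.
Reachable from c10: {c1, c10, c12, c4}.
In c6's history but not c10's: {c13, c2, c3, c5, c6, c7, c8, c9} — 8 commits.

8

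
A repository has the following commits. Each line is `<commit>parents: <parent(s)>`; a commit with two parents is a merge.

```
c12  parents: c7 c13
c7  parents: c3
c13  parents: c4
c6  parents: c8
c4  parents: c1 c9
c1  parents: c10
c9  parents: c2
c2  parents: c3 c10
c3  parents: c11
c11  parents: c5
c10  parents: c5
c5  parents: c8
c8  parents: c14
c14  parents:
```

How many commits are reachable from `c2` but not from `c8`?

5

Reachable from c2: {c10, c11, c14, c2, c3, c5, c8}.
Reachable from c8: {c14, c8}.
In c2's history but not c8's: {c10, c11, c2, c3, c5} — 5 commits.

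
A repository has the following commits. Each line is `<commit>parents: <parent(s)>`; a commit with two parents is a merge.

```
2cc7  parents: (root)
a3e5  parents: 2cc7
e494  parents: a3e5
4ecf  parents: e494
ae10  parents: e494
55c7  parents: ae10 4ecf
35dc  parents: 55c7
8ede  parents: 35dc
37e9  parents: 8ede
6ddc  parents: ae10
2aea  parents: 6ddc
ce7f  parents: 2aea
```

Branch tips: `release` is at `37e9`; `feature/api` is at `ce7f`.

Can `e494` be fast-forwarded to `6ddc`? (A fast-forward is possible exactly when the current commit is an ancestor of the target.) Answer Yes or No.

Yes

A fast-forward from e494 to 6ddc is possible iff e494 is an ancestor of 6ddc.
Ancestors of 6ddc: {2cc7, 6ddc, a3e5, ae10, e494}.
e494 is among them, so fast-forward is possible.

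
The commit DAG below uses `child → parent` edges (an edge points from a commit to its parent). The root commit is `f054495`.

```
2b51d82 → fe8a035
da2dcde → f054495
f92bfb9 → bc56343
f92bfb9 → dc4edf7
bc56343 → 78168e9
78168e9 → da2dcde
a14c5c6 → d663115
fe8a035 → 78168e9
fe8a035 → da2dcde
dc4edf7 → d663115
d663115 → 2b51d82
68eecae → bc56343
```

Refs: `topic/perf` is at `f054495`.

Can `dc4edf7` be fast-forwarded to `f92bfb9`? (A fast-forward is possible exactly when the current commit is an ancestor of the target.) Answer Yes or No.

Yes

A fast-forward from dc4edf7 to f92bfb9 is possible iff dc4edf7 is an ancestor of f92bfb9.
Ancestors of f92bfb9: {2b51d82, 78168e9, bc56343, d663115, da2dcde, dc4edf7, f054495, f92bfb9, fe8a035}.
dc4edf7 is among them, so fast-forward is possible.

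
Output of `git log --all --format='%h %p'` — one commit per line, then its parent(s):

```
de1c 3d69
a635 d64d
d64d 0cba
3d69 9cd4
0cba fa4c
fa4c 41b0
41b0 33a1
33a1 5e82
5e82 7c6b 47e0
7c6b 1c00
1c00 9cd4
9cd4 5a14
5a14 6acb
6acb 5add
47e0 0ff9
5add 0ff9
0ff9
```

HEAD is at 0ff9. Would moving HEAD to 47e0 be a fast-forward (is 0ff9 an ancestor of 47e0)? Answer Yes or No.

A fast-forward from 0ff9 to 47e0 is possible iff 0ff9 is an ancestor of 47e0.
Ancestors of 47e0: {0ff9, 47e0}.
0ff9 is among them, so fast-forward is possible.

Yes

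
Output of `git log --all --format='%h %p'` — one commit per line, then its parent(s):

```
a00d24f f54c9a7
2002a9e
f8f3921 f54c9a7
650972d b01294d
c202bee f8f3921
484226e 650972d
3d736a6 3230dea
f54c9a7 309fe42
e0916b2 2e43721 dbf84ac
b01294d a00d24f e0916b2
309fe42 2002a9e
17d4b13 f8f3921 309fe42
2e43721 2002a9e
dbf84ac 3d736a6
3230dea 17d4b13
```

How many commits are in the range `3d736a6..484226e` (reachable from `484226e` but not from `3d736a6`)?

7

Reachable from 484226e: {17d4b13, 2002a9e, 2e43721, 309fe42, 3230dea, 3d736a6, 484226e, 650972d, a00d24f, b01294d, dbf84ac, e0916b2, f54c9a7, f8f3921}.
Reachable from 3d736a6: {17d4b13, 2002a9e, 309fe42, 3230dea, 3d736a6, f54c9a7, f8f3921}.
In 484226e's history but not 3d736a6's: {2e43721, 484226e, 650972d, a00d24f, b01294d, dbf84ac, e0916b2} — 7 commits.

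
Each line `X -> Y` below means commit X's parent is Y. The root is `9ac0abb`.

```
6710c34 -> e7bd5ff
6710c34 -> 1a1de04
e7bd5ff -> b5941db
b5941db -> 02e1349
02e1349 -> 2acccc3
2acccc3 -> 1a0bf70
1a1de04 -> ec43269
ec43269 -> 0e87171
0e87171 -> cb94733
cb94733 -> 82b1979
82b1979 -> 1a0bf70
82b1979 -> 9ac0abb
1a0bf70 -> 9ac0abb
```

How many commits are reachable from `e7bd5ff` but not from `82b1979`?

Reachable from e7bd5ff: {02e1349, 1a0bf70, 2acccc3, 9ac0abb, b5941db, e7bd5ff}.
Reachable from 82b1979: {1a0bf70, 82b1979, 9ac0abb}.
In e7bd5ff's history but not 82b1979's: {02e1349, 2acccc3, b5941db, e7bd5ff} — 4 commits.

4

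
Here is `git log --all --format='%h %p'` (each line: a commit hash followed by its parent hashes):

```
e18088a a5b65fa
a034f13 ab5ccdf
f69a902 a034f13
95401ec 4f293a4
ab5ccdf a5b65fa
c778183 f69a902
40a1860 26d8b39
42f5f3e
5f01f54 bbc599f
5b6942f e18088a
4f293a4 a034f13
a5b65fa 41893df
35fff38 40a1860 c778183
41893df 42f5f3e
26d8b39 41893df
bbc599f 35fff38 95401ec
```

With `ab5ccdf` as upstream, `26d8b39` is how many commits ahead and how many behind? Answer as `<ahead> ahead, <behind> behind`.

1 ahead, 2 behind

Reachable from 26d8b39: {26d8b39, 41893df, 42f5f3e}.
Reachable from ab5ccdf: {41893df, 42f5f3e, a5b65fa, ab5ccdf}.
Only in 26d8b39's history (ahead): {26d8b39} — 1.
Only in ab5ccdf's history (behind): {a5b65fa, ab5ccdf} — 2.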